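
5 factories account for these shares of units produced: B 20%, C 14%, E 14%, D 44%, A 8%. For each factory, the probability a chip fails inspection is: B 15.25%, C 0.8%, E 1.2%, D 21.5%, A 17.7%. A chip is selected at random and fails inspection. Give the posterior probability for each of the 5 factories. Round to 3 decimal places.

Compute prior × likelihood for every hypothesis:
  B: 0.2 × 0.1525 = 0.0305
  C: 0.14 × 0.008 = 0.00112
  E: 0.14 × 0.012 = 0.00168
  D: 0.44 × 0.215 = 0.0946
  A: 0.08 × 0.177 = 0.01416
Total = 0.14206.
P(B | nonconforming) = 0.0305/0.14206 ≈ 0.215
P(C | nonconforming) = 0.00112/0.14206 ≈ 0.008
P(E | nonconforming) = 0.00168/0.14206 ≈ 0.012
P(D | nonconforming) = 0.0946/0.14206 ≈ 0.666
P(A | nonconforming) = 0.01416/0.14206 ≈ 0.100

B 0.215, C 0.008, E 0.012, D 0.666, A 0.100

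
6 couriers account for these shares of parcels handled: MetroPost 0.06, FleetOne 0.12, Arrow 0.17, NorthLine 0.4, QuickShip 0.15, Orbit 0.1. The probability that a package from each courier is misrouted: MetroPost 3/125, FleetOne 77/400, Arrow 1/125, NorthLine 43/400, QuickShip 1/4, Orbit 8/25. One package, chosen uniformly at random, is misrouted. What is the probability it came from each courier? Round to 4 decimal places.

By Bayes' rule, posterior ∝ prior × likelihood:
  MetroPost: 0.06 × 0.024 = 0.00144
  FleetOne: 0.12 × 0.1925 = 0.0231
  Arrow: 0.17 × 0.008 = 0.00136
  NorthLine: 0.4 × 0.1075 = 0.043
  QuickShip: 0.15 × 0.25 = 0.0375
  Orbit: 0.1 × 0.32 = 0.032
Total = 0.1384.
P(MetroPost | misrouted) = 0.00144/0.1384 ≈ 0.0104
P(FleetOne | misrouted) = 0.0231/0.1384 ≈ 0.1669
P(Arrow | misrouted) = 0.00136/0.1384 ≈ 0.0098
P(NorthLine | misrouted) = 0.043/0.1384 ≈ 0.3107
P(QuickShip | misrouted) = 0.0375/0.1384 ≈ 0.2710
P(Orbit | misrouted) = 0.032/0.1384 ≈ 0.2312

MetroPost 0.0104, FleetOne 0.1669, Arrow 0.0098, NorthLine 0.3107, QuickShip 0.2710, Orbit 0.2312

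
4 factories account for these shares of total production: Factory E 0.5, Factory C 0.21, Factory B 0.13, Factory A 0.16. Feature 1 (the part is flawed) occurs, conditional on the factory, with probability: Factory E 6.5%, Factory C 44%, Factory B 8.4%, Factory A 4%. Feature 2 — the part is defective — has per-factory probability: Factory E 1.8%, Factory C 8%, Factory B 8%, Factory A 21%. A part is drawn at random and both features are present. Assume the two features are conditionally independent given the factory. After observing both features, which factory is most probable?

Factory C

Compute prior × likelihood for every hypothesis:
  Factory E: 0.5 × 0.065 × 0.018 = 0.000585
  Factory C: 0.21 × 0.44 × 0.08 = 0.007392
  Factory B: 0.13 × 0.084 × 0.08 = 0.0008736
  Factory A: 0.16 × 0.04 × 0.21 = 0.001344
Sum = 0.0101946.
Largest term belongs to Factory C, so Factory C is most probable.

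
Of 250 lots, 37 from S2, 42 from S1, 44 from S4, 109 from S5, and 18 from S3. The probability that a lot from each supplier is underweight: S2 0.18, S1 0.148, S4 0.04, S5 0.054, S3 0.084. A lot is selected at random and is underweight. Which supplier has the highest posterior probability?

Compute prior × likelihood for every hypothesis:
  S2: 0.148 × 0.18 = 0.02664
  S1: 0.168 × 0.148 = 0.024864
  S4: 0.176 × 0.04 = 0.00704
  S5: 0.436 × 0.054 = 0.023544
  S3: 0.072 × 0.084 = 0.006048
Sum = 0.088136.
Largest term belongs to S2, so S2 is most probable.

S2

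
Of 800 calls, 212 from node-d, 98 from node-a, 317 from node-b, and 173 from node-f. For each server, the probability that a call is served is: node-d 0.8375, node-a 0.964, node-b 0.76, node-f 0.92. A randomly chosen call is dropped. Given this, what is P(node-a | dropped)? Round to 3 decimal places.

Taking complements, P(dropped | each) = node-d 0.1625, node-a 0.036, node-b 0.24, node-f 0.08.
Compute prior × likelihood for every hypothesis:
  node-d: 0.265 × 0.1625 = 0.0430625
  node-a: 0.1225 × 0.036 = 0.00441
  node-b: 0.39625 × 0.24 = 0.0951
  node-f: 0.21625 × 0.08 = 0.0173
Normalizing constant = 0.1598725.
P(node-a | evidence) = 0.00441 / 0.1598725 ≈ 0.028.

0.028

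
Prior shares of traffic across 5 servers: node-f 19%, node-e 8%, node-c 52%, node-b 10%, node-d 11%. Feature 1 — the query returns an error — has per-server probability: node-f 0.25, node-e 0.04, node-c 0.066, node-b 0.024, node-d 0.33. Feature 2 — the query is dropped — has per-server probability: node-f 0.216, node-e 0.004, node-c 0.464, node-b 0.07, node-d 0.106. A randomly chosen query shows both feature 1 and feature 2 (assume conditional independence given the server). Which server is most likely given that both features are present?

node-c

Compute prior × likelihood for every hypothesis:
  node-f: 0.19 × 0.25 × 0.216 = 0.01026
  node-e: 0.08 × 0.04 × 0.004 = 0.0000128
  node-c: 0.52 × 0.066 × 0.464 = 0.01592448
  node-b: 0.1 × 0.024 × 0.07 = 0.000168
  node-d: 0.11 × 0.33 × 0.106 = 0.0038478
Normalizing constant = 0.03021308.
Largest term belongs to node-c, so node-c is most probable.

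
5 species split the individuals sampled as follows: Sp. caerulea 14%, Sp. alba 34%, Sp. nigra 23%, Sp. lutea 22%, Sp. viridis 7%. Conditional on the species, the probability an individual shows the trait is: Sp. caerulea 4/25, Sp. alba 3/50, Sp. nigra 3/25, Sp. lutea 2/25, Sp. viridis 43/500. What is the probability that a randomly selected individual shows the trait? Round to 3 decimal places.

0.094

Compute prior × likelihood for every hypothesis:
  Sp. caerulea: 0.14 × 0.16 = 0.0224
  Sp. alba: 0.34 × 0.06 = 0.0204
  Sp. nigra: 0.23 × 0.12 = 0.0276
  Sp. lutea: 0.22 × 0.08 = 0.0176
  Sp. viridis: 0.07 × 0.086 = 0.00602
P(trait) = 0.0224 + 0.0204 + 0.0276 + 0.0176 + 0.00602 = 0.09402 → 0.094.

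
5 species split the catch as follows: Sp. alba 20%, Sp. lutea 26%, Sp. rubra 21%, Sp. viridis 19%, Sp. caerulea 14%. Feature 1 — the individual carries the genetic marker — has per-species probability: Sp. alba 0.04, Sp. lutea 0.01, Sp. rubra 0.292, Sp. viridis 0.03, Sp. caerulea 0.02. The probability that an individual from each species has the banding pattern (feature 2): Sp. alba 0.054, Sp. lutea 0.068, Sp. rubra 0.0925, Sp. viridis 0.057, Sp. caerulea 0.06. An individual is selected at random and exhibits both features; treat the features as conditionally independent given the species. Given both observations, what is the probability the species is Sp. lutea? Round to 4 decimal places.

Unnormalized posteriors (prior × likelihood):
  Sp. alba: 0.2 × 0.04 × 0.054 = 0.000432
  Sp. lutea: 0.26 × 0.01 × 0.068 = 0.0001768
  Sp. rubra: 0.21 × 0.292 × 0.0925 = 0.0056721
  Sp. viridis: 0.19 × 0.03 × 0.057 = 0.0003249
  Sp. caerulea: 0.14 × 0.02 × 0.06 = 0.000168
Total = 0.0067738.
P(Sp. lutea | evidence) = 0.0001768 / 0.0067738 ≈ 0.0261.

0.0261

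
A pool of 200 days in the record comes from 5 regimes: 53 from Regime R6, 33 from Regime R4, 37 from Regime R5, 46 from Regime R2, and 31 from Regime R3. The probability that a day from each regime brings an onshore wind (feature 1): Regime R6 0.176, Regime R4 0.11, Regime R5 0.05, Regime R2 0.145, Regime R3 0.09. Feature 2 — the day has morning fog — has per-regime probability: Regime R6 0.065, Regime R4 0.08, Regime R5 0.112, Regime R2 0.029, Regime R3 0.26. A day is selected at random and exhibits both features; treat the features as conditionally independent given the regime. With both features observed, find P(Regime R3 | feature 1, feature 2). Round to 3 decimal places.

Compute prior × likelihood for every hypothesis:
  Regime R6: 0.265 × 0.176 × 0.065 = 0.0030316
  Regime R4: 0.165 × 0.11 × 0.08 = 0.001452
  Regime R5: 0.185 × 0.05 × 0.112 = 0.001036
  Regime R2: 0.23 × 0.145 × 0.029 = 0.00096715
  Regime R3: 0.155 × 0.09 × 0.26 = 0.003627
Sum = 0.01011375.
P(Regime R3 | evidence) = 0.003627 / 0.01011375 ≈ 0.359.

0.359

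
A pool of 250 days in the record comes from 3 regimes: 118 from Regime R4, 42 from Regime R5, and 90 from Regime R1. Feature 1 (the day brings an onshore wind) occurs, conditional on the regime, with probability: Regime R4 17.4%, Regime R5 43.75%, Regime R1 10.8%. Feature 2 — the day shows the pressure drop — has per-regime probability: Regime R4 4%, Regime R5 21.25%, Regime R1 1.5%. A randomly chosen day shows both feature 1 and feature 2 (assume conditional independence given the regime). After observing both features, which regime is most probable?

By Bayes' rule, posterior ∝ prior × likelihood:
  Regime R4: 0.472 × 0.174 × 0.04 = 0.00328512
  Regime R5: 0.168 × 0.4375 × 0.2125 = 0.01561875
  Regime R1: 0.36 × 0.108 × 0.015 = 0.0005832
Total = 0.01948707.
Largest term belongs to Regime R5, so Regime R5 is most probable.

Regime R5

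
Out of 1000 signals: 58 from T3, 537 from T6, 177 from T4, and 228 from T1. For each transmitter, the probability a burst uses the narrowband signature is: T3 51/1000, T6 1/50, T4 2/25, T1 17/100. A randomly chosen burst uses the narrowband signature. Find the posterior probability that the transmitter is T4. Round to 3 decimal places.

0.213

Compute prior × likelihood for every hypothesis:
  T3: 0.058 × 0.051 = 0.002958
  T6: 0.537 × 0.02 = 0.01074
  T4: 0.177 × 0.08 = 0.01416
  T1: 0.228 × 0.17 = 0.03876
Normalizing constant = 0.066618.
P(T4 | evidence) = 0.01416 / 0.066618 ≈ 0.213.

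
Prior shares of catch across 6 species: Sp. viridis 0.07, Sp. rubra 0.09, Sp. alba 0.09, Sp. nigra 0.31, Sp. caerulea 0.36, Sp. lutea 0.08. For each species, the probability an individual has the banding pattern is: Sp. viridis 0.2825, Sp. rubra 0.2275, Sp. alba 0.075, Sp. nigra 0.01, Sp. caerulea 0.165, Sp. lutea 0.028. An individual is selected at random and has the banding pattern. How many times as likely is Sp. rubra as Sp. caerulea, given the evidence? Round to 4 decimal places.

Compute prior × likelihood for every hypothesis:
  Sp. viridis: 0.07 × 0.2825 = 0.019775
  Sp. rubra: 0.09 × 0.2275 = 0.020475
  Sp. alba: 0.09 × 0.075 = 0.00675
  Sp. nigra: 0.31 × 0.01 = 0.0031
  Sp. caerulea: 0.36 × 0.165 = 0.0594
  Sp. lutea: 0.08 × 0.028 = 0.00224
Sum = 0.11174.
The ratio is 0.020475 / 0.0594 (the normalizer cancels) = 0.3447.

0.3447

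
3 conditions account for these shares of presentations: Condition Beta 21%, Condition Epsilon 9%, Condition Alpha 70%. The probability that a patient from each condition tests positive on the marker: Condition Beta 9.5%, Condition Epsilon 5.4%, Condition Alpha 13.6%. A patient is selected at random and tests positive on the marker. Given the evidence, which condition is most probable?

By Bayes' rule, posterior ∝ prior × likelihood:
  Condition Beta: 0.21 × 0.095 = 0.01995
  Condition Epsilon: 0.09 × 0.054 = 0.00486
  Condition Alpha: 0.7 × 0.136 = 0.0952
Normalizing constant = 0.12001.
Largest term belongs to Condition Alpha, so Condition Alpha is most probable.

Condition Alpha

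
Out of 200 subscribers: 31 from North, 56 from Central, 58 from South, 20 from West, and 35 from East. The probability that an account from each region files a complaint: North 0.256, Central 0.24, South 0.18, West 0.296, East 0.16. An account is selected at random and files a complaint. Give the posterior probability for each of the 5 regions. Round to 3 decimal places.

Compute prior × likelihood for every hypothesis:
  North: 0.155 × 0.256 = 0.03968
  Central: 0.28 × 0.24 = 0.0672
  South: 0.29 × 0.18 = 0.0522
  West: 0.1 × 0.296 = 0.0296
  East: 0.175 × 0.16 = 0.028
Normalizing constant = 0.21668.
P(North | complaint) = 0.03968/0.21668 ≈ 0.183
P(Central | complaint) = 0.0672/0.21668 ≈ 0.310
P(South | complaint) = 0.0522/0.21668 ≈ 0.241
P(West | complaint) = 0.0296/0.21668 ≈ 0.137
P(East | complaint) = 0.028/0.21668 ≈ 0.129

North 0.183, Central 0.310, South 0.241, West 0.137, East 0.129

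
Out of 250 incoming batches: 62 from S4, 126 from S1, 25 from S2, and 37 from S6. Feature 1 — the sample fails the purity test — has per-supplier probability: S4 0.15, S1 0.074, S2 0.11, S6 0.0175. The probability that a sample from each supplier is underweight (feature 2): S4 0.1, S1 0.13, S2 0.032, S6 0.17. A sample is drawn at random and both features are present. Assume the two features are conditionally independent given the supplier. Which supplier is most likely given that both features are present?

S1

Prior × likelihood for each hypothesis:
  S4: 0.248 × 0.15 × 0.1 = 0.00372
  S1: 0.504 × 0.074 × 0.13 = 0.00484848
  S2: 0.1 × 0.11 × 0.032 = 0.000352
  S6: 0.148 × 0.0175 × 0.17 = 0.0004403
Sum = 0.00936078.
Largest term belongs to S1, so S1 is most probable.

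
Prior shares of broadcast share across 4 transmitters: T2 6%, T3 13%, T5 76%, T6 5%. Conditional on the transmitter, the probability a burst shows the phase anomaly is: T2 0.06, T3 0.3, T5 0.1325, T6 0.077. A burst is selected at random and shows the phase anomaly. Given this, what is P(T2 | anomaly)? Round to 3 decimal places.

Compute prior × likelihood for every hypothesis:
  T2: 0.06 × 0.06 = 0.0036
  T3: 0.13 × 0.3 = 0.039
  T5: 0.76 × 0.1325 = 0.1007
  T6: 0.05 × 0.077 = 0.00385
Sum = 0.14715.
P(T2 | evidence) = 0.0036 / 0.14715 ≈ 0.024.

0.024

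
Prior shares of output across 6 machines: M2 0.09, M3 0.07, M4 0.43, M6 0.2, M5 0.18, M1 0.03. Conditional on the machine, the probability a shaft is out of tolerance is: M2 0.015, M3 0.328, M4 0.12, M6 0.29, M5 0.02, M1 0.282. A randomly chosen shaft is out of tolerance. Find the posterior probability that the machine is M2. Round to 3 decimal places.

0.009

Prior × likelihood for each hypothesis:
  M2: 0.09 × 0.015 = 0.00135
  M3: 0.07 × 0.328 = 0.02296
  M4: 0.43 × 0.12 = 0.0516
  M6: 0.2 × 0.29 = 0.058
  M5: 0.18 × 0.02 = 0.0036
  M1: 0.03 × 0.282 = 0.00846
Total = 0.14597.
P(M2 | evidence) = 0.00135 / 0.14597 ≈ 0.009.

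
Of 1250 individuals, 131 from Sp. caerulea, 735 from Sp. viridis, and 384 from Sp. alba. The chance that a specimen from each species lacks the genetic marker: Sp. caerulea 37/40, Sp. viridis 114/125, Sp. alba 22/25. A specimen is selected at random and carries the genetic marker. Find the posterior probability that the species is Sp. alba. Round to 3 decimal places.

0.382

Taking complements, P(marker | each) = Sp. caerulea 0.075, Sp. viridis 0.088, Sp. alba 0.12.
Prior × likelihood for each hypothesis:
  Sp. caerulea: 0.1048 × 0.075 = 0.00786
  Sp. viridis: 0.588 × 0.088 = 0.051744
  Sp. alba: 0.3072 × 0.12 = 0.036864
Sum = 0.096468.
P(Sp. alba | evidence) = 0.036864 / 0.096468 ≈ 0.382.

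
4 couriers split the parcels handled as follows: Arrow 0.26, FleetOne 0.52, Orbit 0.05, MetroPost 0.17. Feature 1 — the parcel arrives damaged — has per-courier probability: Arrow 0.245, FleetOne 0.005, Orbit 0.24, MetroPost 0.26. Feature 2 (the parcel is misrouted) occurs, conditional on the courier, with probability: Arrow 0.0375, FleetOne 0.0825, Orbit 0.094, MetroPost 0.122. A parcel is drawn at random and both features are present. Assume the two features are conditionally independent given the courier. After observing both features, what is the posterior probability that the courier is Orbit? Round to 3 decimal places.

Unnormalized posteriors (prior × likelihood):
  Arrow: 0.26 × 0.245 × 0.0375 = 0.00238875
  FleetOne: 0.52 × 0.005 × 0.0825 = 0.0002145
  Orbit: 0.05 × 0.24 × 0.094 = 0.001128
  MetroPost: 0.17 × 0.26 × 0.122 = 0.0053924
Total = 0.00912365.
P(Orbit | evidence) = 0.001128 / 0.00912365 ≈ 0.124.

0.124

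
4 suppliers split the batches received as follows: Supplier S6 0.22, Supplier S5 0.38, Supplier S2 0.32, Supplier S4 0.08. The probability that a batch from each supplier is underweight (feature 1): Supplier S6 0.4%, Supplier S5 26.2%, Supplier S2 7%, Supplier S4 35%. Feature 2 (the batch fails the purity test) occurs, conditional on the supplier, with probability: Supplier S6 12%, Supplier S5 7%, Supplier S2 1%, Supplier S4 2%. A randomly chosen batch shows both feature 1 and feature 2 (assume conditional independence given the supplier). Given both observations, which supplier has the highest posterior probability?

Supplier S5

Compute prior × likelihood for every hypothesis:
  Supplier S6: 0.22 × 0.004 × 0.12 = 0.0001056
  Supplier S5: 0.38 × 0.262 × 0.07 = 0.0069692
  Supplier S2: 0.32 × 0.07 × 0.01 = 0.000224
  Supplier S4: 0.08 × 0.35 × 0.02 = 0.00056
Total = 0.0078588.
Largest term belongs to Supplier S5, so Supplier S5 is most probable.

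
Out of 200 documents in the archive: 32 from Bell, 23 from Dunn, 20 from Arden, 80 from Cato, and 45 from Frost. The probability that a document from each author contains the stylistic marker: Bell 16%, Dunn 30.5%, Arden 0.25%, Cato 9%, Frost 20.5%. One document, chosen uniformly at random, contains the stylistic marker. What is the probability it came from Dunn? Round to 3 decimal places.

By Bayes' rule, posterior ∝ prior × likelihood:
  Bell: 0.16 × 0.16 = 0.0256
  Dunn: 0.115 × 0.305 = 0.035075
  Arden: 0.1 × 0.0025 = 0.00025
  Cato: 0.4 × 0.09 = 0.036
  Frost: 0.225 × 0.205 = 0.046125
Total = 0.14305.
P(Dunn | evidence) = 0.035075 / 0.14305 ≈ 0.245.

0.245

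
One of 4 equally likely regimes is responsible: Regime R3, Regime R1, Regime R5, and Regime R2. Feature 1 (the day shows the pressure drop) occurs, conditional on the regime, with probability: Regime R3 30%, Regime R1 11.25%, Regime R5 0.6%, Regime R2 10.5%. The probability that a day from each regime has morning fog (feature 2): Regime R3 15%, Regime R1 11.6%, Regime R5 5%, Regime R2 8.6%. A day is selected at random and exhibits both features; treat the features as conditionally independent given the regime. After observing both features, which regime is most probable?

With a uniform prior (1/4 each), posterior ∝ likelihood:
  Regime R3: 0.3 × 0.15 = 0.045
  Regime R1: 0.1125 × 0.116 = 0.01305
  Regime R5: 0.006 × 0.05 = 0.0003
  Regime R2: 0.105 × 0.086 = 0.00903
Total = 0.06738.
Largest term belongs to Regime R3, so Regime R3 is most probable.

Regime R3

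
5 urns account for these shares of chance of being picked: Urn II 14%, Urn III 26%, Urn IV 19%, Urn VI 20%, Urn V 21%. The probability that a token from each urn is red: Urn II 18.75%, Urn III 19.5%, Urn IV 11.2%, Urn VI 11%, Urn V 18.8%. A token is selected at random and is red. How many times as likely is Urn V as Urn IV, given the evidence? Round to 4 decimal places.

1.8553

By Bayes' rule, posterior ∝ prior × likelihood:
  Urn II: 0.14 × 0.1875 = 0.02625
  Urn III: 0.26 × 0.195 = 0.0507
  Urn IV: 0.19 × 0.112 = 0.02128
  Urn VI: 0.2 × 0.11 = 0.022
  Urn V: 0.21 × 0.188 = 0.03948
Sum = 0.15971.
The ratio is 0.03948 / 0.02128 (the normalizer cancels) = 1.8553.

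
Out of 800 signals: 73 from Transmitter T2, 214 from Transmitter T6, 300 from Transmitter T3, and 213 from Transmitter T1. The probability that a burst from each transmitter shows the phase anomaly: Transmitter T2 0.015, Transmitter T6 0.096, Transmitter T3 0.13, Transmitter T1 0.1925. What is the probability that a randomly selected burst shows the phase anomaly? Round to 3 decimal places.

0.127

Compute prior × likelihood for every hypothesis:
  Transmitter T2: 0.09125 × 0.015 = 0.00136875
  Transmitter T6: 0.2675 × 0.096 = 0.02568
  Transmitter T3: 0.375 × 0.13 = 0.04875
  Transmitter T1: 0.26625 × 0.1925 = 0.051253125
P(anomaly) = 0.00136875 + 0.02568 + 0.04875 + 0.051253125 = 0.127051875 → 0.127.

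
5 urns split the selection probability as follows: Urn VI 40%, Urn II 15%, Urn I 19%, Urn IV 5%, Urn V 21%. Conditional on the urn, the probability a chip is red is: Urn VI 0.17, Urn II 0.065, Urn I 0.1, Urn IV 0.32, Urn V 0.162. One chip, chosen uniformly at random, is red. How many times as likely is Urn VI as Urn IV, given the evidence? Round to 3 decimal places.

Unnormalized posteriors (prior × likelihood):
  Urn VI: 0.4 × 0.17 = 0.068
  Urn II: 0.15 × 0.065 = 0.00975
  Urn I: 0.19 × 0.1 = 0.019
  Urn IV: 0.05 × 0.32 = 0.016
  Urn V: 0.21 × 0.162 = 0.03402
Normalizing constant = 0.14677.
The ratio is 0.068 / 0.016 (the normalizer cancels) = 4.250.

4.250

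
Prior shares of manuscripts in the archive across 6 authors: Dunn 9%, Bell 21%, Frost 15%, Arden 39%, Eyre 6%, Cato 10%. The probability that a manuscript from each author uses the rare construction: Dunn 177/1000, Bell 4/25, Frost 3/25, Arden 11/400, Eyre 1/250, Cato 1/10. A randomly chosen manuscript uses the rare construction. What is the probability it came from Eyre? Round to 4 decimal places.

0.0027

Compute prior × likelihood for every hypothesis:
  Dunn: 0.09 × 0.177 = 0.01593
  Bell: 0.21 × 0.16 = 0.0336
  Frost: 0.15 × 0.12 = 0.018
  Arden: 0.39 × 0.0275 = 0.010725
  Eyre: 0.06 × 0.004 = 0.00024
  Cato: 0.1 × 0.1 = 0.01
Total = 0.088495.
P(Eyre | evidence) = 0.00024 / 0.088495 ≈ 0.0027.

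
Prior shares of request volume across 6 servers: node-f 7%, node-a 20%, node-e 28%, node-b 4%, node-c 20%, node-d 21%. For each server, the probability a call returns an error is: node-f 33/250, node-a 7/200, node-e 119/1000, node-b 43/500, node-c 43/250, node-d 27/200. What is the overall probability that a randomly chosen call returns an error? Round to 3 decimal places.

By Bayes' rule, posterior ∝ prior × likelihood:
  node-f: 0.07 × 0.132 = 0.00924
  node-a: 0.2 × 0.035 = 0.007
  node-e: 0.28 × 0.119 = 0.03332
  node-b: 0.04 × 0.086 = 0.00344
  node-c: 0.2 × 0.172 = 0.0344
  node-d: 0.21 × 0.135 = 0.02835
P(error) = 0.00924 + 0.007 + 0.03332 + 0.00344 + 0.0344 + 0.02835 = 0.11575 → 0.116.

0.116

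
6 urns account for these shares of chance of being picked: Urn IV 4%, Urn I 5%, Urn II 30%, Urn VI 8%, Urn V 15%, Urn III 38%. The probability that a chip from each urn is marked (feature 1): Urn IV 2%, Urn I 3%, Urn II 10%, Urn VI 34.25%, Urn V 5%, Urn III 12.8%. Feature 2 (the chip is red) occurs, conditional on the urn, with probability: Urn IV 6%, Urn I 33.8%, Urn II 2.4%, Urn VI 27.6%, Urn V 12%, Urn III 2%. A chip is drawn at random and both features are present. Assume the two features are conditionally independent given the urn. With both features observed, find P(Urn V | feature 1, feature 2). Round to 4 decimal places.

0.0840

Prior × likelihood for each hypothesis:
  Urn IV: 0.04 × 0.02 × 0.06 = 0.000048
  Urn I: 0.05 × 0.03 × 0.338 = 0.000507
  Urn II: 0.3 × 0.1 × 0.024 = 0.00072
  Urn VI: 0.08 × 0.3425 × 0.276 = 0.0075624
  Urn V: 0.15 × 0.05 × 0.12 = 0.0009
  Urn III: 0.38 × 0.128 × 0.02 = 0.0009728
Total = 0.0107102.
P(Urn V | evidence) = 0.0009 / 0.0107102 ≈ 0.0840.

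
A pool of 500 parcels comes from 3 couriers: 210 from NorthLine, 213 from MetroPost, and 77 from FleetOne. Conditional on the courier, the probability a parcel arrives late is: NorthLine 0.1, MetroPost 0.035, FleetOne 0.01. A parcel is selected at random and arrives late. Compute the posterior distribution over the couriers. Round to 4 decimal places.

NorthLine 0.7186, MetroPost 0.2551, FleetOne 0.0263

Unnormalized posteriors (prior × likelihood):
  NorthLine: 0.42 × 0.1 = 0.042
  MetroPost: 0.426 × 0.035 = 0.01491
  FleetOne: 0.154 × 0.01 = 0.00154
Normalizing constant = 0.05845.
P(NorthLine | late) = 0.042/0.05845 ≈ 0.7186
P(MetroPost | late) = 0.01491/0.05845 ≈ 0.2551
P(FleetOne | late) = 0.00154/0.05845 ≈ 0.0263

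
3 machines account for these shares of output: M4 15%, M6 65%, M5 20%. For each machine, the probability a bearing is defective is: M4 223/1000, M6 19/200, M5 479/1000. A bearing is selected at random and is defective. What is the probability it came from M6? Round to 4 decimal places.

0.3233

Prior × likelihood for each hypothesis:
  M4: 0.15 × 0.223 = 0.03345
  M6: 0.65 × 0.095 = 0.06175
  M5: 0.2 × 0.479 = 0.0958
Total = 0.191.
P(M6 | evidence) = 0.06175 / 0.191 ≈ 0.3233.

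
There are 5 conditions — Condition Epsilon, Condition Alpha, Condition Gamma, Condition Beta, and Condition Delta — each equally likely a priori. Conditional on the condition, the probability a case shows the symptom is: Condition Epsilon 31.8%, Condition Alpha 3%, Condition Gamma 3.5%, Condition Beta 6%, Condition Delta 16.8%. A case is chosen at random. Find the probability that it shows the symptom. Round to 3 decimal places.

0.122

Since the prior is uniform, the posterior is proportional to the likelihood:
  Condition Epsilon: 0.318
  Condition Alpha: 0.03
  Condition Gamma: 0.035
  Condition Beta: 0.06
  Condition Delta: 0.168
P(symptomatic) = (1/5) × (0.318 + 0.03 + 0.035 + 0.06 + 0.168) = 0.611/5 ≈ 0.122.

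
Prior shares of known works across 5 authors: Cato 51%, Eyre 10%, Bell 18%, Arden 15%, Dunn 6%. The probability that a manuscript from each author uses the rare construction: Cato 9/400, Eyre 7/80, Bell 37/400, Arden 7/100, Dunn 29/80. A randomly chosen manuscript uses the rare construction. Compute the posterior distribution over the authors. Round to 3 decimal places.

Compute prior × likelihood for every hypothesis:
  Cato: 0.51 × 0.0225 = 0.011475
  Eyre: 0.1 × 0.0875 = 0.00875
  Bell: 0.18 × 0.0925 = 0.01665
  Arden: 0.15 × 0.07 = 0.0105
  Dunn: 0.06 × 0.3625 = 0.02175
Normalizing constant = 0.069125.
P(Cato | rare-form) = 0.011475/0.069125 ≈ 0.166
P(Eyre | rare-form) = 0.00875/0.069125 ≈ 0.127
P(Bell | rare-form) = 0.01665/0.069125 ≈ 0.241
P(Arden | rare-form) = 0.0105/0.069125 ≈ 0.152
P(Dunn | rare-form) = 0.02175/0.069125 ≈ 0.315

Cato 0.166, Eyre 0.127, Bell 0.241, Arden 0.152, Dunn 0.315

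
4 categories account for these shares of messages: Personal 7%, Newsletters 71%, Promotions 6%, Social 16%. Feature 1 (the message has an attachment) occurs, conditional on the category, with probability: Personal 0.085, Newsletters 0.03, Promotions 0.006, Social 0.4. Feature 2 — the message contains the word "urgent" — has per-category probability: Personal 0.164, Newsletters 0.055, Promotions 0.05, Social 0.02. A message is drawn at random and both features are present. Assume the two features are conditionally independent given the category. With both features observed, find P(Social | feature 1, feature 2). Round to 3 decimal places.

Compute prior × likelihood for every hypothesis:
  Personal: 0.07 × 0.085 × 0.164 = 0.0009758
  Newsletters: 0.71 × 0.03 × 0.055 = 0.0011715
  Promotions: 0.06 × 0.006 × 0.05 = 0.000018
  Social: 0.16 × 0.4 × 0.02 = 0.00128
Normalizing constant = 0.0034453.
P(Social | evidence) = 0.00128 / 0.0034453 ≈ 0.372.

0.372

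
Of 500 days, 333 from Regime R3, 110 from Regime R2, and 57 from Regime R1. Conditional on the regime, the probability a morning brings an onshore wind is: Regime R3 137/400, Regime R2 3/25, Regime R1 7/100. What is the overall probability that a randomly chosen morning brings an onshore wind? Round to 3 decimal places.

0.262

Unnormalized posteriors (prior × likelihood):
  Regime R3: 0.666 × 0.3425 = 0.228105
  Regime R2: 0.22 × 0.12 = 0.0264
  Regime R1: 0.114 × 0.07 = 0.00798
P(onshore) = 0.228105 + 0.0264 + 0.00798 = 0.262485 → 0.262.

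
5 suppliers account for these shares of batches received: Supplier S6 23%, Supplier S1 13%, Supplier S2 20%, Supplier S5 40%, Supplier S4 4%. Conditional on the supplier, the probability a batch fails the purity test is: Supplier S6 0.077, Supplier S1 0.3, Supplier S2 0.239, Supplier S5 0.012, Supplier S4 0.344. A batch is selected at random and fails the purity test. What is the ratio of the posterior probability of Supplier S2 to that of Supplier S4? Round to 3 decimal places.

3.474

Unnormalized posteriors (prior × likelihood):
  Supplier S6: 0.23 × 0.077 = 0.01771
  Supplier S1: 0.13 × 0.3 = 0.039
  Supplier S2: 0.2 × 0.239 = 0.0478
  Supplier S5: 0.4 × 0.012 = 0.0048
  Supplier S4: 0.04 × 0.344 = 0.01376
Total = 0.12307.
The ratio is 0.0478 / 0.01376 (the normalizer cancels) = 3.474.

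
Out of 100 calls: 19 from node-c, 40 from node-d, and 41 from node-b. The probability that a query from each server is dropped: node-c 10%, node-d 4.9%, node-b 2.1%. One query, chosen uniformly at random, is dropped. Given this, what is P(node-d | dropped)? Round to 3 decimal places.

By Bayes' rule, posterior ∝ prior × likelihood:
  node-c: 0.19 × 0.1 = 0.019
  node-d: 0.4 × 0.049 = 0.0196
  node-b: 0.41 × 0.021 = 0.00861
Normalizing constant = 0.04721.
P(node-d | evidence) = 0.0196 / 0.04721 ≈ 0.415.

0.415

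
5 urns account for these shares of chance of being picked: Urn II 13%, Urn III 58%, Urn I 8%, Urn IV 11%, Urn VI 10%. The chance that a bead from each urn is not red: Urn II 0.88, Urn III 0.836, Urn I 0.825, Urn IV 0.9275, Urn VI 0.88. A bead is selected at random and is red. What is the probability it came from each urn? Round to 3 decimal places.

Taking complements, P(red | each) = Urn II 0.12, Urn III 0.164, Urn I 0.175, Urn IV 0.0725, Urn VI 0.12.
By Bayes' rule, posterior ∝ prior × likelihood:
  Urn II: 0.13 × 0.12 = 0.0156
  Urn III: 0.58 × 0.164 = 0.09512
  Urn I: 0.08 × 0.175 = 0.014
  Urn IV: 0.11 × 0.0725 = 0.007975
  Urn VI: 0.1 × 0.12 = 0.012
Sum = 0.144695.
P(Urn II | red) = 0.0156/0.144695 ≈ 0.108
P(Urn III | red) = 0.09512/0.144695 ≈ 0.657
P(Urn I | red) = 0.014/0.144695 ≈ 0.097
P(Urn IV | red) = 0.007975/0.144695 ≈ 0.055
P(Urn VI | red) = 0.012/0.144695 ≈ 0.083
(Check: 0.108+0.657+0.097+0.055+0.083 = 1.000.)

Urn II 0.108, Urn III 0.657, Urn I 0.097, Urn IV 0.055, Urn VI 0.083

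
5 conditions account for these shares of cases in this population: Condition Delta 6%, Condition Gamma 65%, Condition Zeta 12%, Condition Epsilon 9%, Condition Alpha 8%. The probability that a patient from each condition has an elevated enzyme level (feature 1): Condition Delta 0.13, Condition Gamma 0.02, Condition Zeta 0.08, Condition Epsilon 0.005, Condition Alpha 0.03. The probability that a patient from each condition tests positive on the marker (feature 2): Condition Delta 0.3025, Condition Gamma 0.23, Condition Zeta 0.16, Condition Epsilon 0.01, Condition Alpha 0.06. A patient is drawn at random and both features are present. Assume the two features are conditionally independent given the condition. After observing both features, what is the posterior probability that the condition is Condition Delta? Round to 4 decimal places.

Prior × likelihood for each hypothesis:
  Condition Delta: 0.06 × 0.13 × 0.3025 = 0.0023595
  Condition Gamma: 0.65 × 0.02 × 0.23 = 0.00299
  Condition Zeta: 0.12 × 0.08 × 0.16 = 0.001536
  Condition Epsilon: 0.09 × 0.005 × 0.01 = 0.0000045
  Condition Alpha: 0.08 × 0.03 × 0.06 = 0.000144
Normalizing constant = 0.007034.
P(Condition Delta | evidence) = 0.0023595 / 0.007034 ≈ 0.3354.

0.3354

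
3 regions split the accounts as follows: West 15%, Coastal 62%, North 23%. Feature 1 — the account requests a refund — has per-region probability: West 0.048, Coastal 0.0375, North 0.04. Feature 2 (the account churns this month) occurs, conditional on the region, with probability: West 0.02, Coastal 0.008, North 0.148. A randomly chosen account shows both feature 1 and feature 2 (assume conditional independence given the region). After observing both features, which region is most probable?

North

Unnormalized posteriors (prior × likelihood):
  West: 0.15 × 0.048 × 0.02 = 0.000144
  Coastal: 0.62 × 0.0375 × 0.008 = 0.000186
  North: 0.23 × 0.04 × 0.148 = 0.0013616
Normalizing constant = 0.0016916.
Largest term belongs to North, so North is most probable.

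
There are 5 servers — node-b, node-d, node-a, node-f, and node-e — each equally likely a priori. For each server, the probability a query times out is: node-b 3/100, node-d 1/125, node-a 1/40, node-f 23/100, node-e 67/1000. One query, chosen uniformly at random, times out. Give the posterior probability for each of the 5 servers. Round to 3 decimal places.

node-b 0.083, node-d 0.022, node-a 0.069, node-f 0.639, node-e 0.186

Since the prior is uniform, the posterior is proportional to the likelihood:
  node-b: 0.03
  node-d: 0.008
  node-a: 0.025
  node-f: 0.23
  node-e: 0.067
Total = 0.36.
P(node-b | timeout) = 0.03/0.36 ≈ 0.083
P(node-d | timeout) = 0.008/0.36 ≈ 0.022
P(node-a | timeout) = 0.025/0.36 ≈ 0.069
P(node-f | timeout) = 0.23/0.36 ≈ 0.639
P(node-e | timeout) = 0.067/0.36 ≈ 0.186
(Check: 0.083+0.022+0.069+0.639+0.186 = 0.999.)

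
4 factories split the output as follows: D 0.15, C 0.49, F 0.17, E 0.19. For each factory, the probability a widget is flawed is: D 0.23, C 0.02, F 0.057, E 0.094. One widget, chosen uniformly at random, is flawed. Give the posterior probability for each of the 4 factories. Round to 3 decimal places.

D 0.480, C 0.136, F 0.135, E 0.249

Unnormalized posteriors (prior × likelihood):
  D: 0.15 × 0.23 = 0.0345
  C: 0.49 × 0.02 = 0.0098
  F: 0.17 × 0.057 = 0.00969
  E: 0.19 × 0.094 = 0.01786
Total = 0.07185.
P(D | flawed) = 0.0345/0.07185 ≈ 0.480
P(C | flawed) = 0.0098/0.07185 ≈ 0.136
P(F | flawed) = 0.00969/0.07185 ≈ 0.135
P(E | flawed) = 0.01786/0.07185 ≈ 0.249
(Check: 0.480+0.136+0.135+0.249 = 1.000.)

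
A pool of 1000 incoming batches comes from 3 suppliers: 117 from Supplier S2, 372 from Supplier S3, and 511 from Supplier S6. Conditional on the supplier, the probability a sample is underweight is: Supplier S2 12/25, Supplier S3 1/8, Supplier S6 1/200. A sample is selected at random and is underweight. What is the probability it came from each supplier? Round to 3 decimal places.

Compute prior × likelihood for every hypothesis:
  Supplier S2: 0.117 × 0.48 = 0.05616
  Supplier S3: 0.372 × 0.125 = 0.0465
  Supplier S6: 0.511 × 0.005 = 0.002555
Total = 0.105215.
P(Supplier S2 | underweight) = 0.05616/0.105215 ≈ 0.534
P(Supplier S3 | underweight) = 0.0465/0.105215 ≈ 0.442
P(Supplier S6 | underweight) = 0.002555/0.105215 ≈ 0.024

Supplier S2 0.534, Supplier S3 0.442, Supplier S6 0.024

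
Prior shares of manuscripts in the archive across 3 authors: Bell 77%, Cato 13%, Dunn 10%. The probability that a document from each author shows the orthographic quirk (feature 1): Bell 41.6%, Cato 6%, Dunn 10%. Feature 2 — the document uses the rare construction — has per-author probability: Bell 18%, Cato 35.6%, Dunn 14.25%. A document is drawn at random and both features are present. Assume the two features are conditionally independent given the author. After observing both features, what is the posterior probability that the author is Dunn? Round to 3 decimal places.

0.023

Unnormalized posteriors (prior × likelihood):
  Bell: 0.77 × 0.416 × 0.18 = 0.0576576
  Cato: 0.13 × 0.06 × 0.356 = 0.0027768
  Dunn: 0.1 × 0.1 × 0.1425 = 0.001425
Sum = 0.0618594.
P(Dunn | evidence) = 0.001425 / 0.0618594 ≈ 0.023.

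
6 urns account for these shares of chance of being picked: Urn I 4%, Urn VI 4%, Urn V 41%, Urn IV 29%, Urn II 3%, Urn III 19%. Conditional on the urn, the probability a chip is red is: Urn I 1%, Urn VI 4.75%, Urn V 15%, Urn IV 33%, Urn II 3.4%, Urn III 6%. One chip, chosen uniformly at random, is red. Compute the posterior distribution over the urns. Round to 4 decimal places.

By Bayes' rule, posterior ∝ prior × likelihood:
  Urn I: 0.04 × 0.01 = 0.0004
  Urn VI: 0.04 × 0.0475 = 0.0019
  Urn V: 0.41 × 0.15 = 0.0615
  Urn IV: 0.29 × 0.33 = 0.0957
  Urn II: 0.03 × 0.034 = 0.00102
  Urn III: 0.19 × 0.06 = 0.0114
Sum = 0.17192.
P(Urn I | red) = 0.0004/0.17192 ≈ 0.0023
P(Urn VI | red) = 0.0019/0.17192 ≈ 0.0111
P(Urn V | red) = 0.0615/0.17192 ≈ 0.3577
P(Urn IV | red) = 0.0957/0.17192 ≈ 0.5567
P(Urn II | red) = 0.00102/0.17192 ≈ 0.0059
P(Urn III | red) = 0.0114/0.17192 ≈ 0.0663
(Check: 0.0023+0.0111+0.3577+0.5567+0.0059+0.0663 = 1.0000.)

Urn I 0.0023, Urn VI 0.0111, Urn V 0.3577, Urn IV 0.5567, Urn II 0.0059, Urn III 0.0663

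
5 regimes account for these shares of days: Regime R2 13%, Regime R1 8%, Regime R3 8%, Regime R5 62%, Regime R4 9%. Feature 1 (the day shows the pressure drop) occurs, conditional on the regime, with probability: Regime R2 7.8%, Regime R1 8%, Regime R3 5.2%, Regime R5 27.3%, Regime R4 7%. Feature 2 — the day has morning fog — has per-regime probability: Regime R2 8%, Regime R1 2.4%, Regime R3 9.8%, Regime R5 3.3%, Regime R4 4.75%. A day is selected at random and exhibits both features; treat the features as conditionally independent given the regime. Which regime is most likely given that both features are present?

Regime R5

Prior × likelihood for each hypothesis:
  Regime R2: 0.13 × 0.078 × 0.08 = 0.0008112
  Regime R1: 0.08 × 0.08 × 0.024 = 0.0001536
  Regime R3: 0.08 × 0.052 × 0.098 = 0.00040768
  Regime R5: 0.62 × 0.273 × 0.033 = 0.00558558
  Regime R4: 0.09 × 0.07 × 0.0475 = 0.00029925
Total = 0.00725731.
Largest term belongs to Regime R5, so Regime R5 is most probable.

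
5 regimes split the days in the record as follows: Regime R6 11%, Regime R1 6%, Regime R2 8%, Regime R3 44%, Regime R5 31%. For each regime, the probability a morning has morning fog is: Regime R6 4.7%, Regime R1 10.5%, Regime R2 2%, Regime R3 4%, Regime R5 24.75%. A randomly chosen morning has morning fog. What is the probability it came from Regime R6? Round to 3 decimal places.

0.048

Prior × likelihood for each hypothesis:
  Regime R6: 0.11 × 0.047 = 0.00517
  Regime R1: 0.06 × 0.105 = 0.0063
  Regime R2: 0.08 × 0.02 = 0.0016
  Regime R3: 0.44 × 0.04 = 0.0176
  Regime R5: 0.31 × 0.2475 = 0.076725
Sum = 0.107395.
P(Regime R6 | evidence) = 0.00517 / 0.107395 ≈ 0.048.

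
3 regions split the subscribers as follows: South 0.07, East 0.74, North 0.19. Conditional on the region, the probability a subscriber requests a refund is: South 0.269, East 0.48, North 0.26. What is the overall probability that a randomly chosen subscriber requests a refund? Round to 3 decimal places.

Compute prior × likelihood for every hypothesis:
  South: 0.07 × 0.269 = 0.01883
  East: 0.74 × 0.48 = 0.3552
  North: 0.19 × 0.26 = 0.0494
P(refund) = 0.01883 + 0.3552 + 0.0494 = 0.42343 → 0.423.

0.423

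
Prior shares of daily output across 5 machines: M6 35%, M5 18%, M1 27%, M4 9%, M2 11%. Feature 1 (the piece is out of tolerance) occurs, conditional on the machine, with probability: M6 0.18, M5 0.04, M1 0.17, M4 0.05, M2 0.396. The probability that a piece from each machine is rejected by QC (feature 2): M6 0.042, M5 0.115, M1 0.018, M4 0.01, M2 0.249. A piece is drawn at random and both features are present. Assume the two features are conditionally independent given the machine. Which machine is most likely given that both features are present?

Prior × likelihood for each hypothesis:
  M6: 0.35 × 0.18 × 0.042 = 0.002646
  M5: 0.18 × 0.04 × 0.115 = 0.000828
  M1: 0.27 × 0.17 × 0.018 = 0.0008262
  M4: 0.09 × 0.05 × 0.01 = 0.000045
  M2: 0.11 × 0.396 × 0.249 = 0.01084644
Total = 0.01519164.
Largest term belongs to M2, so M2 is most probable.

M2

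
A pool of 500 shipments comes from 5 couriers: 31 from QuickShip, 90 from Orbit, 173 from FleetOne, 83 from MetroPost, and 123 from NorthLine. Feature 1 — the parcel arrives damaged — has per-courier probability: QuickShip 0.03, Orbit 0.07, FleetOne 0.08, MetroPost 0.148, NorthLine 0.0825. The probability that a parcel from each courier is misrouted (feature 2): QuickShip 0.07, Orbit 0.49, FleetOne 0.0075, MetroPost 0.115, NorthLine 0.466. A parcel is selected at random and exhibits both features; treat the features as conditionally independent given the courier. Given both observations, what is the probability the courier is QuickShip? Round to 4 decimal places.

By Bayes' rule, posterior ∝ prior × likelihood:
  QuickShip: 0.062 × 0.03 × 0.07 = 0.0001302
  Orbit: 0.18 × 0.07 × 0.49 = 0.006174
  FleetOne: 0.346 × 0.08 × 0.0075 = 0.0002076
  MetroPost: 0.166 × 0.148 × 0.115 = 0.00282532
  NorthLine: 0.246 × 0.0825 × 0.466 = 0.00945747
Total = 0.01879459.
P(QuickShip | evidence) = 0.0001302 / 0.01879459 ≈ 0.0069.

0.0069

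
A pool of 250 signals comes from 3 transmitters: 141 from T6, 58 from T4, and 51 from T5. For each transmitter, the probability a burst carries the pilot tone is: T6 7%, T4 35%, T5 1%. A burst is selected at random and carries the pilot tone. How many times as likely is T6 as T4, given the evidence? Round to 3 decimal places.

0.486

Compute prior × likelihood for every hypothesis:
  T6: 0.564 × 0.07 = 0.03948
  T4: 0.232 × 0.35 = 0.0812
  T5: 0.204 × 0.01 = 0.00204
Normalizing constant = 0.12272.
The ratio is 0.03948 / 0.0812 (the normalizer cancels) = 0.486.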